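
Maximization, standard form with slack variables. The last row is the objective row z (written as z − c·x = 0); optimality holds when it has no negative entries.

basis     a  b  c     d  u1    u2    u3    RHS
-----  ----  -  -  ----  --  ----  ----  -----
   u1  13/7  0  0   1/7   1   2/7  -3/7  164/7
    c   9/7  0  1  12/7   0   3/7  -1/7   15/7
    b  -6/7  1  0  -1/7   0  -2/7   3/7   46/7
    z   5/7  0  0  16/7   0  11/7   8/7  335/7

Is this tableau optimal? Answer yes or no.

yes

Every z-row coefficient is ≥ 0, so the tableau is optimal.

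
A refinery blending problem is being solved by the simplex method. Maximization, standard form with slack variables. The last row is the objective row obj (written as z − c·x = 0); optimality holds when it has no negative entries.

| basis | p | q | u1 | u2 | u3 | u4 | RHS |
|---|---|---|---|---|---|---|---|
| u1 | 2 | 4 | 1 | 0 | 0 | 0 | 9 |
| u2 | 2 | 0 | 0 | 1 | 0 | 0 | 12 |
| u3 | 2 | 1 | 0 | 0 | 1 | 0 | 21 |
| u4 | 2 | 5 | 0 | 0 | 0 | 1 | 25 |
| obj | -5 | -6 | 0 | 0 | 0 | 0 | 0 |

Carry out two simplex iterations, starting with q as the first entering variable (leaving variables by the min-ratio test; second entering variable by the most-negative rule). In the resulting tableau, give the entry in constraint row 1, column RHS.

Ratio test on column q — row 1: 9/4 = 9/4; row 2: entry 0 ≤ 0; row 3: 21/1 = 21; row 4: 25/5 = 5. Minimum is 9/4 at row 1 (u1 leaves); pivot element 4.
Divide row 1 by 4; eliminate column q from the other rows.
Second iteration: most negative obj-row entry is -2 in column p, so p enters.
Ratio test on column p — row 1: (9/4)/(1/2) = 9/2; row 2: 12/2 = 6; row 3: (75/4)/(3/2) = 25/2; row 4: entry -1/2 ≤ 0. Minimum is 9/2 at row 1 (q leaves); pivot element 1/2.
Divide row 1 by 1/2; eliminate column p from the other rows.
After both pivots, the entry at constraint row 1, column RHS is 9/2.

9/2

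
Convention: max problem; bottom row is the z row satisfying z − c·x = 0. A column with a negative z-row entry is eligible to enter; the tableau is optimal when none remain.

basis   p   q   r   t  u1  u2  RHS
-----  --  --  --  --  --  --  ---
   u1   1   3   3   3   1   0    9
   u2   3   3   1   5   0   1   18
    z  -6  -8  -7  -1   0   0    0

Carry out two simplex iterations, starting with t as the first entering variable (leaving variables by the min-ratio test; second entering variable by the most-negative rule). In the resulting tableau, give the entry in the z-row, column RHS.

24

Ratio test on column t — row 1: 9/3 = 3; row 2: 18/5 = 18/5. Minimum is 3 at row 1 (u1 leaves); pivot element 3.
Divide row 1 by 3; eliminate column t from the other rows.
Second iteration: most negative z-row entry is -7 in column q, so q enters.
Ratio test on column q — row 1: 3/1 = 3; row 2: entry -2 ≤ 0. Minimum is 3 at row 1 (t leaves); pivot element 1.
Divide row 1 by 1; eliminate column q from the other rows.
After both pivots, the entry at the z-row, column RHS is 24.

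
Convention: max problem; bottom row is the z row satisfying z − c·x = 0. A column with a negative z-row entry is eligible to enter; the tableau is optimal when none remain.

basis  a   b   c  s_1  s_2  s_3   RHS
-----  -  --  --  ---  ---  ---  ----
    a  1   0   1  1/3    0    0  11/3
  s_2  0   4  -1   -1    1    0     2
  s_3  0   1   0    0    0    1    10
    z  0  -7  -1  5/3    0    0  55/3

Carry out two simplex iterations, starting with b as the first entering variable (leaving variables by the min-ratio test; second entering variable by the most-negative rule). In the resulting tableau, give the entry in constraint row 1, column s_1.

Ratio test on column b — row 1: entry 0 ≤ 0; row 2: 2/4 = 1/2; row 3: 10/1 = 10. Minimum is 1/2 at row 2 (s_2 leaves); pivot element 4.
Divide row 2 by 4; eliminate column b from the other rows.
Second iteration: most negative z-row entry is -11/4 in column c, so c enters.
Ratio test on column c — row 1: (11/3)/1 = 11/3; row 2: entry -1/4 ≤ 0; row 3: (19/2)/(1/4) = 38. Minimum is 11/3 at row 1 (a leaves); pivot element 1.
Divide row 1 by 1; eliminate column c from the other rows.
After both pivots, the entry at constraint row 1, column s_1 is 1/3.

1/3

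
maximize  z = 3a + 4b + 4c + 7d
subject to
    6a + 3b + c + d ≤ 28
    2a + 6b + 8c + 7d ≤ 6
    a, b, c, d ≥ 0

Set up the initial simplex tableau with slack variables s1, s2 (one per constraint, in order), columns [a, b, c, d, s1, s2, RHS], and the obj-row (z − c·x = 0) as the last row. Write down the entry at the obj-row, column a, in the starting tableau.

-3

The obj-row carries the negated objective coefficients: the a entry is -3.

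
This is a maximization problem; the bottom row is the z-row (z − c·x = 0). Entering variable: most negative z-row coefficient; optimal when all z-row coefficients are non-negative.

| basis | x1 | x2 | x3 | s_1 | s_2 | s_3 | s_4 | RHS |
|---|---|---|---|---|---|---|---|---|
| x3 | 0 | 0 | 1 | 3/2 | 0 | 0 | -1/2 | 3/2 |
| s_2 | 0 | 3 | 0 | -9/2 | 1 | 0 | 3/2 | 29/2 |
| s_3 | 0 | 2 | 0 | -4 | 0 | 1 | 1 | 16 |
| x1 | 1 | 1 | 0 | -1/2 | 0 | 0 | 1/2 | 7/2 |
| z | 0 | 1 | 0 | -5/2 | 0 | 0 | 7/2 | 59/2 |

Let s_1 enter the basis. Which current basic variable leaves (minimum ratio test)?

x3

Column s_1 entries and ratios — x3: (3/2)/(3/2) = 1; s_2: -9/2 ≤ 0, skip; s_3: -4 ≤ 0, skip; x1: -1/2 ≤ 0, skip.
Smallest ratio is 1 in the row of x3, so x3 leaves.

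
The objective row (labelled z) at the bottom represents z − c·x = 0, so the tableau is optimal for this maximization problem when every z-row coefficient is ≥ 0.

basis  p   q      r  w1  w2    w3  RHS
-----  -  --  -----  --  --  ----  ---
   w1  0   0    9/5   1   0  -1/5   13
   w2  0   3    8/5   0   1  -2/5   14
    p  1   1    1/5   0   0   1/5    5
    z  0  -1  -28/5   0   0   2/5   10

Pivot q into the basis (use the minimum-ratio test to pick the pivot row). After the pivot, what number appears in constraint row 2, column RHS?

Ratio test on column q — row 1: entry 0 ≤ 0; row 2: 14/3 = 14/3; row 3: 5/1 = 5. Minimum is 14/3 at row 2 (w2 leaves); pivot element 3.
Divide row 2 by 3; eliminate column q from the other rows.
In the new row 2, the RHS entry is the old entry divided by the pivot: 14/3 = 14/3.

14/3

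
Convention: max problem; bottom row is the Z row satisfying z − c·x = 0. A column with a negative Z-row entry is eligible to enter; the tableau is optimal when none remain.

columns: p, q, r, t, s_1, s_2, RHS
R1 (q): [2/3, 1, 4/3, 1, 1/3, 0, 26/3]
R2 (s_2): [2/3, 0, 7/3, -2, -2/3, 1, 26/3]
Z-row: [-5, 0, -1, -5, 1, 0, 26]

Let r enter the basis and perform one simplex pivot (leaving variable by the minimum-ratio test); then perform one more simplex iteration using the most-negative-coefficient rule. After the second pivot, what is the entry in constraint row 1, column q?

7/15

Ratio test on column r — row 1: (26/3)/(4/3) = 13/2; row 2: (26/3)/(7/3) = 26/7. Minimum is 26/7 at row 2 (s_2 leaves); pivot element 7/3.
Divide row 2 by 7/3; eliminate column r from the other rows.
Second iteration: most negative Z-row entry is -41/7 in column t, so t enters.
Ratio test on column t — row 1: (26/7)/(15/7) = 26/15; row 2: entry -6/7 ≤ 0. Minimum is 26/15 at row 1 (q leaves); pivot element 15/7.
Divide row 1 by 15/7; eliminate column t from the other rows.
After both pivots, the entry at constraint row 1, column q is 7/15.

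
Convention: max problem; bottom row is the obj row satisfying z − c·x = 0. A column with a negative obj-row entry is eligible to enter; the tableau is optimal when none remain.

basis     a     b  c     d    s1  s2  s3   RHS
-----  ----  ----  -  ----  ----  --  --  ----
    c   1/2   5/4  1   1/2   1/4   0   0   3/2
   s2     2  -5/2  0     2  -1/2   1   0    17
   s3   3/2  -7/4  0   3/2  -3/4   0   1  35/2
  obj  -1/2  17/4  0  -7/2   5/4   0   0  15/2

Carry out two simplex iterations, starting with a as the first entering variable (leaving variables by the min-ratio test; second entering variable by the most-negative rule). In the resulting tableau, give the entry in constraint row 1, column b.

5/2

Ratio test on column a — row 1: (3/2)/(1/2) = 3; row 2: 17/2 = 17/2; row 3: (35/2)/(3/2) = 35/3. Minimum is 3 at row 1 (c leaves); pivot element 1/2.
Divide row 1 by 1/2; eliminate column a from the other rows.
Second iteration: most negative obj-row entry is -3 in column d, so d enters.
Ratio test on column d — row 1: 3/1 = 3; row 2: entry 0 ≤ 0; row 3: entry 0 ≤ 0. Minimum is 3 at row 1 (a leaves); pivot element 1.
Divide row 1 by 1; eliminate column d from the other rows.
After both pivots, the entry at constraint row 1, column b is 5/2.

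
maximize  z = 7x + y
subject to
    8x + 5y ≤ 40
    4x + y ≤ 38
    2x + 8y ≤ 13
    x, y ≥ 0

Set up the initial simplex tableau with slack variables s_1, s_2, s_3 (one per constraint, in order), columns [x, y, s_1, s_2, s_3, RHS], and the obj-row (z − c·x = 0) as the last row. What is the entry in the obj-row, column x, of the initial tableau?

The obj-row carries the negated objective coefficients: the x entry is -7.

-7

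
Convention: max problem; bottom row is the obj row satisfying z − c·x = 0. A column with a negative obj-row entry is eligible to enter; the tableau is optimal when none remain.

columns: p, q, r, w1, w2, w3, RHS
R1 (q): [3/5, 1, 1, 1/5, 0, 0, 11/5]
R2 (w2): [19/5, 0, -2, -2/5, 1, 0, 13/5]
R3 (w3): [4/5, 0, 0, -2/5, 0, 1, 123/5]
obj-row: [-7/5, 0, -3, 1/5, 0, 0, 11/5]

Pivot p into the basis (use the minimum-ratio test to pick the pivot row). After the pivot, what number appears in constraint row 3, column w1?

-6/19

Ratio test on column p — row 1: (11/5)/(3/5) = 11/3; row 2: (13/5)/(19/5) = 13/19; row 3: (123/5)/(4/5) = 123/4. Minimum is 13/19 at row 2 (w2 leaves); pivot element 19/5.
Divide row 2 by 19/5; eliminate column p from the other rows.
Row 3 update in column w1: -2/5 − (4/5)·(-2/19) = -6/19.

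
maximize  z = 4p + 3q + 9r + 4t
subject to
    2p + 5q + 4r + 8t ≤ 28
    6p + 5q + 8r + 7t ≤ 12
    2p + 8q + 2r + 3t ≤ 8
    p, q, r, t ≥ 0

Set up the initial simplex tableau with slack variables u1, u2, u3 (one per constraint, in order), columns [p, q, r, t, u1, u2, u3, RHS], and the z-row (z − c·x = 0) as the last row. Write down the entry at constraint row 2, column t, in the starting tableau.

Constraint 2 has coefficient 7 on t.

7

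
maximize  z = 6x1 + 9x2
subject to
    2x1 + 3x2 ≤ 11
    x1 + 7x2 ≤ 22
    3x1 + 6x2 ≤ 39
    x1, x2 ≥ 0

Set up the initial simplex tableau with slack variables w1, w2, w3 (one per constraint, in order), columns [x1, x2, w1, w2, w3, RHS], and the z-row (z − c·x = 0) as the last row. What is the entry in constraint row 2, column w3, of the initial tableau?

Slack w3 belongs to constraint 3; its column is the unit vector e_3, so the entry in row 2 is 0.

0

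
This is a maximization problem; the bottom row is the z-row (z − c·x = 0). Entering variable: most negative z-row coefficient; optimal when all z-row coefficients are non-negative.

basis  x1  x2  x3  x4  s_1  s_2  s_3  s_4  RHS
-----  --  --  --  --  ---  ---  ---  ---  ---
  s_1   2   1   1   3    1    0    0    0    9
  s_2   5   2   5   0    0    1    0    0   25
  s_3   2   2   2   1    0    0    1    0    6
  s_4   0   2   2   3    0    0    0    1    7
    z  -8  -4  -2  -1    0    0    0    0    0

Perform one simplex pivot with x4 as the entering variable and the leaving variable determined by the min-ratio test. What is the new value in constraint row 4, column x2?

Ratio test on column x4 — row 1: 9/3 = 3; row 2: entry 0 ≤ 0; row 3: 6/1 = 6; row 4: 7/3 = 7/3. Minimum is 7/3 at row 4 (s_4 leaves); pivot element 3.
Divide row 4 by 3; eliminate column x4 from the other rows.
In the new row 4, the x2 entry is the old entry divided by the pivot: 2/3 = 2/3.

2/3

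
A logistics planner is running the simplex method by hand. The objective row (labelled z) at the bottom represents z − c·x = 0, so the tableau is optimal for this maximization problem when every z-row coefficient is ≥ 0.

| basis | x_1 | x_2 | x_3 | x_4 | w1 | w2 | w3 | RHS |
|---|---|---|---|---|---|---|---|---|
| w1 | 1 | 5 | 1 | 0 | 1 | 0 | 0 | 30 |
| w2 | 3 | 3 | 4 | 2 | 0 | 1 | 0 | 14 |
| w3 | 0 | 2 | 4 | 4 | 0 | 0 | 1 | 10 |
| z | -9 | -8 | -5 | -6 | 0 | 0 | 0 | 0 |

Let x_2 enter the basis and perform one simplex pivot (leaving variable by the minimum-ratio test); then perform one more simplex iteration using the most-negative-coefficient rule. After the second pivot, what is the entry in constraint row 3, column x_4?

4

Ratio test on column x_2 — row 1: 30/5 = 6; row 2: 14/3 = 14/3; row 3: 10/2 = 5. Minimum is 14/3 at row 2 (w2 leaves); pivot element 3.
Divide row 2 by 3; eliminate column x_2 from the other rows.
Second iteration: most negative z-row entry is -1 in column x_1, so x_1 enters.
Ratio test on column x_1 — row 1: entry -4 ≤ 0; row 2: (14/3)/1 = 14/3; row 3: entry -2 ≤ 0. Minimum is 14/3 at row 2 (x_2 leaves); pivot element 1.
Divide row 2 by 1; eliminate column x_1 from the other rows.
After both pivots, the entry at constraint row 3, column x_4 is 4.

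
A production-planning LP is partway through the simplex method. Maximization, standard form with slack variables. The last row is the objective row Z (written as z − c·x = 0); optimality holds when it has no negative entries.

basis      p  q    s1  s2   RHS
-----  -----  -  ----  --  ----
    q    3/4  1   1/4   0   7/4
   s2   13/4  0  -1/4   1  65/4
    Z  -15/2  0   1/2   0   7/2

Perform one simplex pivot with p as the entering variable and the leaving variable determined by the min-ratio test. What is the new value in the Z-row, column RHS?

Ratio test on column p — row 1: (7/4)/(3/4) = 7/3; row 2: (65/4)/(13/4) = 5. Minimum is 7/3 at row 1 (q leaves); pivot element 3/4.
Divide row 1 by 3/4; eliminate column p from the other rows.
Z-row update in column RHS: 7/2 − (-15/2)·(7/3) = 21.

21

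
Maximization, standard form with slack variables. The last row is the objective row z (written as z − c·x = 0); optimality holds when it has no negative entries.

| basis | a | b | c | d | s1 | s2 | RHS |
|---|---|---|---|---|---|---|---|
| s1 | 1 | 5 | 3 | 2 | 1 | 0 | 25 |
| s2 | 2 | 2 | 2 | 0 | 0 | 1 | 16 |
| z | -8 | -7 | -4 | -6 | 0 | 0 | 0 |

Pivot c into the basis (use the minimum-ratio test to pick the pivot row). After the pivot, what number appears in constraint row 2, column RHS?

8

Ratio test on column c — row 1: 25/3 = 25/3; row 2: 16/2 = 8. Minimum is 8 at row 2 (s2 leaves); pivot element 2.
Divide row 2 by 2; eliminate column c from the other rows.
In the new row 2, the RHS entry is the old entry divided by the pivot: 16/2 = 8.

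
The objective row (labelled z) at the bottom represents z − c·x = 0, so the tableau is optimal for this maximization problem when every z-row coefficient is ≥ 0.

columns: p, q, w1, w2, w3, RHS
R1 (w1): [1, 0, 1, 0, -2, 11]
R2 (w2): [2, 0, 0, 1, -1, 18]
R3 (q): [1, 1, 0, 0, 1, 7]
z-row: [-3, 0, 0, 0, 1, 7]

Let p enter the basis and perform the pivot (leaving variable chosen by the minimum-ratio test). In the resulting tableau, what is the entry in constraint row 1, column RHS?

Ratio test on column p — row 1: 11/1 = 11; row 2: 18/2 = 9; row 3: 7/1 = 7. Minimum is 7 at row 3 (q leaves); pivot element 1.
Divide row 3 by 1; eliminate column p from the other rows.
Row 1 update in column RHS: 11 − 1·7 = 4.

4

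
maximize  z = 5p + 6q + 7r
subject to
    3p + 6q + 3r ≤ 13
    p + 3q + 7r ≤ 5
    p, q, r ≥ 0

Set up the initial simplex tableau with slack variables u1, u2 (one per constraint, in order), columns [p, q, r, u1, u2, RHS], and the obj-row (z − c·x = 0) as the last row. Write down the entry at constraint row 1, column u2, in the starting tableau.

0

Slack u2 belongs to constraint 2; its column is the unit vector e_2, so the entry in row 1 is 0.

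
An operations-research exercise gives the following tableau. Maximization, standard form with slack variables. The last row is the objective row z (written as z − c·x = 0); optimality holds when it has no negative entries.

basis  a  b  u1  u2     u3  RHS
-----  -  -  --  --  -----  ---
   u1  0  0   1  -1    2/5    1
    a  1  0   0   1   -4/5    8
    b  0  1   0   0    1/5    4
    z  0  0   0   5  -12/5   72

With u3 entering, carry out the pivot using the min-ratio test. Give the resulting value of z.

Ratio test on column u3 — row 1: 1/(2/5) = 5/2; row 2: entry -4/5 ≤ 0; row 3: 4/(1/5) = 20. Minimum is 5/2 at row 1 (u1 leaves); pivot element 2/5.
Pivot on row 1; the z-row RHS becomes 72 − (-12/5)·(5/2) = 78.

78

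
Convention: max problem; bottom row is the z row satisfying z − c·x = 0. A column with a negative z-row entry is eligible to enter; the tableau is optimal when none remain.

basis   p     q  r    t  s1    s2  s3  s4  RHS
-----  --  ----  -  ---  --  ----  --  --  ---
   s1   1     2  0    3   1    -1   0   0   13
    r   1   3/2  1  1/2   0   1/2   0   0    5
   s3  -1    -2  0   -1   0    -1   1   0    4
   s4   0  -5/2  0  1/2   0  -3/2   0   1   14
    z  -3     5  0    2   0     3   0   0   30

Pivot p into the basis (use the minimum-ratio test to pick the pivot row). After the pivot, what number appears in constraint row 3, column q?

-1/2

Ratio test on column p — row 1: 13/1 = 13; row 2: 5/1 = 5; row 3: entry -1 ≤ 0; row 4: entry 0 ≤ 0. Minimum is 5 at row 2 (r leaves); pivot element 1.
Divide row 2 by 1; eliminate column p from the other rows.
Row 3 update in column q: -2 − (-1)·(3/2) = -1/2.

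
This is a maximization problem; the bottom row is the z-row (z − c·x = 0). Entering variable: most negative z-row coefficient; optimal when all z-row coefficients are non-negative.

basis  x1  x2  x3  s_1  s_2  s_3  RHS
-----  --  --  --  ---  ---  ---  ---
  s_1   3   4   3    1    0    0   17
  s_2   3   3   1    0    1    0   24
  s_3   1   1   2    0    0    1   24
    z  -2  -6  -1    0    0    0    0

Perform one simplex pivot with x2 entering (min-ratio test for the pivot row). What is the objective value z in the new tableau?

51/2

Ratio test on column x2 — row 1: 17/4 = 17/4; row 2: 24/3 = 8; row 3: 24/1 = 24. Minimum is 17/4 at row 1 (s_1 leaves); pivot element 4.
Pivot on row 1; the z-row RHS becomes 0 − (-6)·(17/4) = 51/2.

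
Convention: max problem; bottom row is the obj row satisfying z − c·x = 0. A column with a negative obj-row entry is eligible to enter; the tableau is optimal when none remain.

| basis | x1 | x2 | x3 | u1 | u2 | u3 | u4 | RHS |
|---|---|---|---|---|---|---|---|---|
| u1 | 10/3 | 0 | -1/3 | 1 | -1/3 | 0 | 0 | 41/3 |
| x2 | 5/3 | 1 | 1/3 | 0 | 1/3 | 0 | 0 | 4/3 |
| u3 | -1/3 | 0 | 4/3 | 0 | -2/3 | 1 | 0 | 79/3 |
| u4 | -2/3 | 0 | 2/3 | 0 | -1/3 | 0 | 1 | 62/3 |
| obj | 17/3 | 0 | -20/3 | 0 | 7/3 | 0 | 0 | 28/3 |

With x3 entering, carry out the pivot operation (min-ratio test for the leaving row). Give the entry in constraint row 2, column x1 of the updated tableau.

5

Ratio test on column x3 — row 1: entry -1/3 ≤ 0; row 2: (4/3)/(1/3) = 4; row 3: (79/3)/(4/3) = 79/4; row 4: (62/3)/(2/3) = 31. Minimum is 4 at row 2 (x2 leaves); pivot element 1/3.
Divide row 2 by 1/3; eliminate column x3 from the other rows.
In the new row 2, the x1 entry is the old entry divided by the pivot: (5/3)/(1/3) = 5.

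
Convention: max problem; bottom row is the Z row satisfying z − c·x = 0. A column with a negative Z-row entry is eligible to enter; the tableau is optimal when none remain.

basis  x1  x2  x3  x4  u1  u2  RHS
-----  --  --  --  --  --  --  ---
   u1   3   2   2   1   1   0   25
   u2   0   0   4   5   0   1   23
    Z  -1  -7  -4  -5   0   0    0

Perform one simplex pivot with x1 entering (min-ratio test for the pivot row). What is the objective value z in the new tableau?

25/3

Ratio test on column x1 — row 1: 25/3 = 25/3; row 2: entry 0 ≤ 0. Minimum is 25/3 at row 1 (u1 leaves); pivot element 3.
Pivot on row 1; the Z-row RHS becomes 0 − (-1)·(25/3) = 25/3.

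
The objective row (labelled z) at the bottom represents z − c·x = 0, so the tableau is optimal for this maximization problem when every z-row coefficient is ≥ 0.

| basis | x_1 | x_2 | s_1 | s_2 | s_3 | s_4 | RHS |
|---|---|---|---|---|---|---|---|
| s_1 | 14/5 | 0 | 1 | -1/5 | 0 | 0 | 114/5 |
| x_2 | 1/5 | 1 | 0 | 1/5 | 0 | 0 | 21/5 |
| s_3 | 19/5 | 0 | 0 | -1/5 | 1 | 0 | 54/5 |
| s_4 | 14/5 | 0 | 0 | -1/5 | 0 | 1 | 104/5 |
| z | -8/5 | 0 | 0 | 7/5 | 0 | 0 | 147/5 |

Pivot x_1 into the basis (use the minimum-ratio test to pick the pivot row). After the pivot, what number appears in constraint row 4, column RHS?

Ratio test on column x_1 — row 1: (114/5)/(14/5) = 57/7; row 2: (21/5)/(1/5) = 21; row 3: (54/5)/(19/5) = 54/19; row 4: (104/5)/(14/5) = 52/7. Minimum is 54/19 at row 3 (s_3 leaves); pivot element 19/5.
Divide row 3 by 19/5; eliminate column x_1 from the other rows.
Row 4 update in column RHS: 104/5 − (14/5)·(54/19) = 244/19.

244/19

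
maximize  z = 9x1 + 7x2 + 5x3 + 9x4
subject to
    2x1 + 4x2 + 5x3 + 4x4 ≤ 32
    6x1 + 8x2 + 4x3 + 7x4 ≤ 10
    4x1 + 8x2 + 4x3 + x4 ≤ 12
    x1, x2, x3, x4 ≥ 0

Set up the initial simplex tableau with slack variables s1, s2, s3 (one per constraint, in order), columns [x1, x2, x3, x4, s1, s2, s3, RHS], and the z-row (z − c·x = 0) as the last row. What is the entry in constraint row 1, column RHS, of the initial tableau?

The RHS of constraint 1 is b_1 = 32.

32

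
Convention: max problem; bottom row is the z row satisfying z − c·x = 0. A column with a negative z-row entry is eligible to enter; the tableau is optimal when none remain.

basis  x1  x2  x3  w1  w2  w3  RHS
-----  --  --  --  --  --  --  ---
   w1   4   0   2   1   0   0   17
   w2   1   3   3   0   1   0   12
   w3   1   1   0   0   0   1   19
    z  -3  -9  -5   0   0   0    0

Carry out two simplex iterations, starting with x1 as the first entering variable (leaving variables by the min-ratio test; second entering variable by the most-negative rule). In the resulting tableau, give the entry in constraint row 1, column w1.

1/4

Ratio test on column x1 — row 1: 17/4 = 17/4; row 2: 12/1 = 12; row 3: 19/1 = 19. Minimum is 17/4 at row 1 (w1 leaves); pivot element 4.
Divide row 1 by 4; eliminate column x1 from the other rows.
Second iteration: most negative z-row entry is -9 in column x2, so x2 enters.
Ratio test on column x2 — row 1: entry 0 ≤ 0; row 2: (31/4)/3 = 31/12; row 3: (59/4)/1 = 59/4. Minimum is 31/12 at row 2 (w2 leaves); pivot element 3.
Divide row 2 by 3; eliminate column x2 from the other rows.
After both pivots, the entry at constraint row 1, column w1 is 1/4.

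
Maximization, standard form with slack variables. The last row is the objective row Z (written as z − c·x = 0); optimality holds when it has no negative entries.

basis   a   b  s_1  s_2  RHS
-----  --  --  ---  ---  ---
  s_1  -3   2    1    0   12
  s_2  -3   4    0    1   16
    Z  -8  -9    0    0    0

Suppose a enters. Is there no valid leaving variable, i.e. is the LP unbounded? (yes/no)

yes

Every constraint-row entry in column a is ≤ 0, so increasing a is unbounded.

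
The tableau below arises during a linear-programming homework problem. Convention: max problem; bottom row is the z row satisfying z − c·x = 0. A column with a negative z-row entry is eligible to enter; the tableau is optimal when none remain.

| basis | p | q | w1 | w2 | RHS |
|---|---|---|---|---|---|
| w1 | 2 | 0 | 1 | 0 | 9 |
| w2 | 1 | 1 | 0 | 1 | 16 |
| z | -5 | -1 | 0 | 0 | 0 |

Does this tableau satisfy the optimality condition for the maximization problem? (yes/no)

no

The z-row has a negative entry -5 in column p, so it is not optimal.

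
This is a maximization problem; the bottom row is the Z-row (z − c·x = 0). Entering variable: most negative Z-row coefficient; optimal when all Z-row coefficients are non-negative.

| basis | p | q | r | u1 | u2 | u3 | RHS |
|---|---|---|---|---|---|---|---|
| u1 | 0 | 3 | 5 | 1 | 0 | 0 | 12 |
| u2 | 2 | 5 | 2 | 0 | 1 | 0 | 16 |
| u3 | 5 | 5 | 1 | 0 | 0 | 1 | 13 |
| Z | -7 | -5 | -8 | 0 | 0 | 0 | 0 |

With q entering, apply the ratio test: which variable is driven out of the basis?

u3

Column q entries and ratios — u1: 12/3 = 4; u2: 16/5 = 16/5; u3: 13/5 = 13/5.
Smallest ratio is 13/5 in the row of u3, so u3 leaves.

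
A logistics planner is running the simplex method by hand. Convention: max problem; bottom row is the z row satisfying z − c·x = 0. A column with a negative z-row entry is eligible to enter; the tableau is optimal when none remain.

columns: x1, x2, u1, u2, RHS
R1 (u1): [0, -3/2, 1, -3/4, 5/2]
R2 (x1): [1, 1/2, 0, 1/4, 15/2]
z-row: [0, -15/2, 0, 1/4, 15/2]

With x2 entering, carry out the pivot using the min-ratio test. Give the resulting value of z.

120

Ratio test on column x2 — row 1: entry -3/2 ≤ 0; row 2: (15/2)/(1/2) = 15. Minimum is 15 at row 2 (x1 leaves); pivot element 1/2.
Pivot on row 2; the z-row RHS becomes 15/2 − (-15/2)·15 = 120.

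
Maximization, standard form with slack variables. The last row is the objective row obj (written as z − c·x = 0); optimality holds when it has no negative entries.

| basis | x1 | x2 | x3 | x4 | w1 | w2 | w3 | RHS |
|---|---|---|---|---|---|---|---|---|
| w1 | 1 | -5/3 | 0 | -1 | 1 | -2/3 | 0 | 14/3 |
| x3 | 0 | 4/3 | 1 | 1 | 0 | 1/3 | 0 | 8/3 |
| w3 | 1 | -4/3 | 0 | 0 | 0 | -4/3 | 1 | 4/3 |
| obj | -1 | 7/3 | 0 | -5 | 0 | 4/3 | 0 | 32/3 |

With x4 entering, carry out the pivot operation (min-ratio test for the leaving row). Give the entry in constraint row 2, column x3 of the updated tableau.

Ratio test on column x4 — row 1: entry -1 ≤ 0; row 2: (8/3)/1 = 8/3; row 3: entry 0 ≤ 0. Minimum is 8/3 at row 2 (x3 leaves); pivot element 1.
Divide row 2 by 1; eliminate column x4 from the other rows.
In the new row 2, the x3 entry is the old entry divided by the pivot: 1/1 = 1.

1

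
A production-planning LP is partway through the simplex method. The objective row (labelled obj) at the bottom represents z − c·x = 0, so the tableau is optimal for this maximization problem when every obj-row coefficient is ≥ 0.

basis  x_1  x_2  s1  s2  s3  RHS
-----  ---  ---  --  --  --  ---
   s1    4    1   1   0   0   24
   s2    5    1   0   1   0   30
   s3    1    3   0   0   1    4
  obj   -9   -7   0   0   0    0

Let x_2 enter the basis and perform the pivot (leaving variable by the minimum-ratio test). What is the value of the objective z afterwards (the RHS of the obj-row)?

Ratio test on column x_2 — row 1: 24/1 = 24; row 2: 30/1 = 30; row 3: 4/3 = 4/3. Minimum is 4/3 at row 3 (s3 leaves); pivot element 3.
Pivot on row 3; the obj-row RHS becomes 0 − (-7)·(4/3) = 28/3.

28/3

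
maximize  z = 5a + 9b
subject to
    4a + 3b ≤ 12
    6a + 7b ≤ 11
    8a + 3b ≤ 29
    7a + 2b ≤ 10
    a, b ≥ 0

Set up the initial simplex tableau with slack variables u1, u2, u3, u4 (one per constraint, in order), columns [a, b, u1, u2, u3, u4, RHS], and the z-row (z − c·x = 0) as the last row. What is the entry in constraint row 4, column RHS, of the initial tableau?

The RHS of constraint 4 is b_4 = 10.

10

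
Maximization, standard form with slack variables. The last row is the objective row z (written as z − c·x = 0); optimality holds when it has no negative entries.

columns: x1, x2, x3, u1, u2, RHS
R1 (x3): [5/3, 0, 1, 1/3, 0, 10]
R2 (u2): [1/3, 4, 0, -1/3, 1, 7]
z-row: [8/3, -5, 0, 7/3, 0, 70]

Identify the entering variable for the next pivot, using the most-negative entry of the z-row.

x2

Negative z-row entries: x2: -5.
The most negative is -5 in column x2, so x2 enters.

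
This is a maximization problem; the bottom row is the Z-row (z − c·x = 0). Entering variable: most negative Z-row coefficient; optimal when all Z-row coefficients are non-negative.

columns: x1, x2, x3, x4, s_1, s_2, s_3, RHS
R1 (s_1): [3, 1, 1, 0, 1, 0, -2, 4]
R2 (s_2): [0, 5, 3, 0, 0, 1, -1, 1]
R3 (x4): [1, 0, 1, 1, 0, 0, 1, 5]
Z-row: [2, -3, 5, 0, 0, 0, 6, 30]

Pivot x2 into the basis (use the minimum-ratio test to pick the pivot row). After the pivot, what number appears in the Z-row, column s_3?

27/5

Ratio test on column x2 — row 1: 4/1 = 4; row 2: 1/5 = 1/5; row 3: entry 0 ≤ 0. Minimum is 1/5 at row 2 (s_2 leaves); pivot element 5.
Divide row 2 by 5; eliminate column x2 from the other rows.
Z-row update in column s_3: 6 − (-3)·(-1/5) = 27/5.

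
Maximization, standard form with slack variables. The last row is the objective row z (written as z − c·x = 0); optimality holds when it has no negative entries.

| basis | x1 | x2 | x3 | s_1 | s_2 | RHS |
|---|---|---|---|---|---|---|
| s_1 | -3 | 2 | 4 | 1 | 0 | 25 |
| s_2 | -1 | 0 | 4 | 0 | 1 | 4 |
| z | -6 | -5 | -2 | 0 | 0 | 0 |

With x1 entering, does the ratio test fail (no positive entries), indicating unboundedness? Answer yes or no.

yes

Every constraint-row entry in column x1 is ≤ 0, so increasing x1 is unbounded.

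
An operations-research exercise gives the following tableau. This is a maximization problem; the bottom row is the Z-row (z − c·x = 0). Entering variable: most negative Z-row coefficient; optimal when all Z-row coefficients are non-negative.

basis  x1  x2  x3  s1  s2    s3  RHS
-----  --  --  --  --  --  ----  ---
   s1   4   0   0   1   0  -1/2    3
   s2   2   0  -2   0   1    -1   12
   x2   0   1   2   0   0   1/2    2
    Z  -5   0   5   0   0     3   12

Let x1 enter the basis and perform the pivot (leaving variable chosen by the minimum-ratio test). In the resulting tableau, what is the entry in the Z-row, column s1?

Ratio test on column x1 — row 1: 3/4 = 3/4; row 2: 12/2 = 6; row 3: entry 0 ≤ 0. Minimum is 3/4 at row 1 (s1 leaves); pivot element 4.
Divide row 1 by 4; eliminate column x1 from the other rows.
Z-row update in column s1: 0 − (-5)·(1/4) = 5/4.

5/4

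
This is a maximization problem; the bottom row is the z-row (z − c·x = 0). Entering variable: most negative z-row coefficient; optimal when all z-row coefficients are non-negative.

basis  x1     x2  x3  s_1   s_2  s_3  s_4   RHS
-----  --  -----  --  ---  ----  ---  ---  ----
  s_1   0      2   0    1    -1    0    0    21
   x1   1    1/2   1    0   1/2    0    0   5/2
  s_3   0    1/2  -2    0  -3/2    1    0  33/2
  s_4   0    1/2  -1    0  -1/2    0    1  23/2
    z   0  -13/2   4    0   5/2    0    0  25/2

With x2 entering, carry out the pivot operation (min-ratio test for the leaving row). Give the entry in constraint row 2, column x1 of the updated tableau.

2

Ratio test on column x2 — row 1: 21/2 = 21/2; row 2: (5/2)/(1/2) = 5; row 3: (33/2)/(1/2) = 33; row 4: (23/2)/(1/2) = 23. Minimum is 5 at row 2 (x1 leaves); pivot element 1/2.
Divide row 2 by 1/2; eliminate column x2 from the other rows.
In the new row 2, the x1 entry is the old entry divided by the pivot: 1/(1/2) = 2.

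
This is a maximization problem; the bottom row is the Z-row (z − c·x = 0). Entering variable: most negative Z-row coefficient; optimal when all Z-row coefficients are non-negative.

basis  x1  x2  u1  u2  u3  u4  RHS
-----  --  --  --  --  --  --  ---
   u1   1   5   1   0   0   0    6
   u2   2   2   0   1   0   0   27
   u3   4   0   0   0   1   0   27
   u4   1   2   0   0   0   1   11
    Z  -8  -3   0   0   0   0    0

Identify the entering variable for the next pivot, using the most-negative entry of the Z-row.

x1

Negative Z-row entries: x1: -8, x2: -3.
The most negative is -8 in column x1, so x1 enters.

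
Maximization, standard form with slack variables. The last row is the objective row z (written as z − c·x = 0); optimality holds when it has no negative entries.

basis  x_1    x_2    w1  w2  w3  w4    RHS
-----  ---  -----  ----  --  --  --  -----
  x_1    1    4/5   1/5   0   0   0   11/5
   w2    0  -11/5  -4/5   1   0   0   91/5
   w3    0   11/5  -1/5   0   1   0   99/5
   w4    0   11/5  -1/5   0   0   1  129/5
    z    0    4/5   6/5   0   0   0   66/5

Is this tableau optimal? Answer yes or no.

Every z-row coefficient is ≥ 0, so the tableau is optimal.

yes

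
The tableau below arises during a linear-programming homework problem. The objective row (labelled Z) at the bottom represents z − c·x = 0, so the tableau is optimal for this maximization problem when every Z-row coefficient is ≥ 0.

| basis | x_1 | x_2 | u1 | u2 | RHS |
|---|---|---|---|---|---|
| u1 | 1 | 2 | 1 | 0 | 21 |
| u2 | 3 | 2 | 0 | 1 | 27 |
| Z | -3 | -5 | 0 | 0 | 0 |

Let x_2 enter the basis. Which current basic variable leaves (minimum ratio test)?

u1

Column x_2 entries and ratios — u1: 21/2 = 21/2; u2: 27/2 = 27/2.
Smallest ratio is 21/2 in the row of u1, so u1 leaves.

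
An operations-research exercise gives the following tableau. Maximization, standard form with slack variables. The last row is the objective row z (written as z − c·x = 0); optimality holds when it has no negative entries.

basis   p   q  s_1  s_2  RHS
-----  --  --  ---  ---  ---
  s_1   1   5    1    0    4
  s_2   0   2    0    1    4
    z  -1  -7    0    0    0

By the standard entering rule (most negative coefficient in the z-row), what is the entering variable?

q

Negative z-row entries: p: -1, q: -7.
The most negative is -7 in column q, so q enters.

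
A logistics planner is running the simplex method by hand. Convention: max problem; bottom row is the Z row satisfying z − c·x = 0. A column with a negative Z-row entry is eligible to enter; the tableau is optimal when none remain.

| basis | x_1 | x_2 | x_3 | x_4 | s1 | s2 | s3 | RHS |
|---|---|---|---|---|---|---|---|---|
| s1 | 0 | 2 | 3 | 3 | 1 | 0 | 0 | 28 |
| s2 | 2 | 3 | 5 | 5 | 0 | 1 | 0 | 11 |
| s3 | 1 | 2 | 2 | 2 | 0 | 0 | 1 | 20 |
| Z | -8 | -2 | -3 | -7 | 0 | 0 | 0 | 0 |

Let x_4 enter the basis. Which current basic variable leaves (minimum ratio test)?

Column x_4 entries and ratios — s1: 28/3 = 28/3; s2: 11/5 = 11/5; s3: 20/2 = 10.
Smallest ratio is 11/5 in the row of s2, so s2 leaves.

s2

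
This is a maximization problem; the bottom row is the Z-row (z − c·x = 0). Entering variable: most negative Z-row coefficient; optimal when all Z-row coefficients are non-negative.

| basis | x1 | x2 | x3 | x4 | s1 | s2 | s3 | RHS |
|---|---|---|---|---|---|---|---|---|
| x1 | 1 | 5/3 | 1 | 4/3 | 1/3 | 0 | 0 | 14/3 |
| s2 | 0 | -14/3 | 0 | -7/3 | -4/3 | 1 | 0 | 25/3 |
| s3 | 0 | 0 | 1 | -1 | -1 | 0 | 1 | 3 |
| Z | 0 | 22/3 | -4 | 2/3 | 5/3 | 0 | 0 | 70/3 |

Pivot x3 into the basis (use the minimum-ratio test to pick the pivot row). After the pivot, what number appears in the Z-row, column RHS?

Ratio test on column x3 — row 1: (14/3)/1 = 14/3; row 2: entry 0 ≤ 0; row 3: 3/1 = 3. Minimum is 3 at row 3 (s3 leaves); pivot element 1.
Divide row 3 by 1; eliminate column x3 from the other rows.
Z-row update in column RHS: 70/3 − (-4)·3 = 106/3.

106/3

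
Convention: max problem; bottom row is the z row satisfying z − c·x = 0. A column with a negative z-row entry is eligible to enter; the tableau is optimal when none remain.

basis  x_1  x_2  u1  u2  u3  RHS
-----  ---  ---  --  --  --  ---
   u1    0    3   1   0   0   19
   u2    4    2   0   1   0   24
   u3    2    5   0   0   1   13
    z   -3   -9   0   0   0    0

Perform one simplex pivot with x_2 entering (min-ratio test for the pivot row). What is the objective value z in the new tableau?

Ratio test on column x_2 — row 1: 19/3 = 19/3; row 2: 24/2 = 12; row 3: 13/5 = 13/5. Minimum is 13/5 at row 3 (u3 leaves); pivot element 5.
Pivot on row 3; the z-row RHS becomes 0 − (-9)·(13/5) = 117/5.

117/5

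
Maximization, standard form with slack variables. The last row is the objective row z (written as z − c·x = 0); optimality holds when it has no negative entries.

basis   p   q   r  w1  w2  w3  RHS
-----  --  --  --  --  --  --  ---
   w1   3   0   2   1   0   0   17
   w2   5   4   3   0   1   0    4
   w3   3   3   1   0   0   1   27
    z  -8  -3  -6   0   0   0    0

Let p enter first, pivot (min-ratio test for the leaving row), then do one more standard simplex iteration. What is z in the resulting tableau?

8

Ratio test on column p — row 1: 17/3 = 17/3; row 2: 4/5 = 4/5; row 3: 27/3 = 9. Minimum is 4/5 at row 2 (w2 leaves); pivot element 5.
Pivot on row 2; the z-row RHS becomes 0 − (-8)·(4/5) = 32/5.
Next entering variable (most negative z-row entry -6/5): r.
Ratio test on column r — row 1: (73/5)/(1/5) = 73; row 2: (4/5)/(3/5) = 4/3; row 3: entry -4/5 ≤ 0. Minimum is 4/3 at row 2 (p leaves); pivot element 3/5.
After the second pivot the z-row RHS is 32/5 − (-6/5)·(4/3) = 8.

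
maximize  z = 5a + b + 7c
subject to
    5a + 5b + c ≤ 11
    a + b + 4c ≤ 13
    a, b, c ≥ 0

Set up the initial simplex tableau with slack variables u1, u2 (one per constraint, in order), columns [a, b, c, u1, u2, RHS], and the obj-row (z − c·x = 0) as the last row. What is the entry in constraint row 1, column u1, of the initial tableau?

Slack u1 belongs to constraint 1; its column is the unit vector e_1, so the entry in row 1 is 1.

1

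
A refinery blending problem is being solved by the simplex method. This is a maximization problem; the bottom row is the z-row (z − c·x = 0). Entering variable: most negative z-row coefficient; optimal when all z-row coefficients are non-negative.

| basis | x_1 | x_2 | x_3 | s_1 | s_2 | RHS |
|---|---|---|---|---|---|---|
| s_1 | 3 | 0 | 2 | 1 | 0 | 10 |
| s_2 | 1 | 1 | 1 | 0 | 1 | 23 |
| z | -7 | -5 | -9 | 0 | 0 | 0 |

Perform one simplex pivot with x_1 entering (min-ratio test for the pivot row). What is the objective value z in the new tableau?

Ratio test on column x_1 — row 1: 10/3 = 10/3; row 2: 23/1 = 23. Minimum is 10/3 at row 1 (s_1 leaves); pivot element 3.
Pivot on row 1; the z-row RHS becomes 0 − (-7)·(10/3) = 70/3.

70/3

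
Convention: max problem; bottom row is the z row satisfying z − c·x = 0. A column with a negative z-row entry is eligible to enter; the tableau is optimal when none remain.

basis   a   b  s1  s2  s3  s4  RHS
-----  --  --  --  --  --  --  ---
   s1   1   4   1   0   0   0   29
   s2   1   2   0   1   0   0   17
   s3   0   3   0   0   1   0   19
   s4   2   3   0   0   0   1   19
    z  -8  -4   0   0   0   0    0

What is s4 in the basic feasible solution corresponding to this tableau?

s4 is basic (row 4); its value is the RHS of that row, 19.

19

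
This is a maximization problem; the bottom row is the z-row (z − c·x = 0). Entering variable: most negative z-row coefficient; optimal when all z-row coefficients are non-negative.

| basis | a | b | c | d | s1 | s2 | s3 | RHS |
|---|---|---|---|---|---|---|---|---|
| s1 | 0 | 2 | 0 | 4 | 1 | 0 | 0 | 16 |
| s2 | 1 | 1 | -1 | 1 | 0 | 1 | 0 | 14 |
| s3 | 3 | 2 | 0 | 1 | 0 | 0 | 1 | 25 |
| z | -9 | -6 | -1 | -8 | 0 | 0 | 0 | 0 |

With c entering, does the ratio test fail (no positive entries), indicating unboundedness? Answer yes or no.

Every constraint-row entry in column c is ≤ 0, so increasing c is unbounded.

yes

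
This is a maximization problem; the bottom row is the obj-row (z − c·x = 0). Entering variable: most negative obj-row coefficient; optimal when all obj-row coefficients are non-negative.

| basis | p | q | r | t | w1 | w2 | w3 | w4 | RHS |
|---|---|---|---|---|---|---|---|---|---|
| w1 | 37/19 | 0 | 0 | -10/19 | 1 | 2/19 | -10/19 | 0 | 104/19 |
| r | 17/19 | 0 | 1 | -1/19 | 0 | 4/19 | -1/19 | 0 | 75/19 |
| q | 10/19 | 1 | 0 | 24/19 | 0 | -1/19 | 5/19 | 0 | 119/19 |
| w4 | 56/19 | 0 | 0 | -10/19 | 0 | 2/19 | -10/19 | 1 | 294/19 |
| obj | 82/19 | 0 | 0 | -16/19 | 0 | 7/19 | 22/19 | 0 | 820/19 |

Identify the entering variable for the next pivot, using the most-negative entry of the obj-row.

Negative obj-row entries: t: -16/19.
The most negative is -16/19 in column t, so t enters.

t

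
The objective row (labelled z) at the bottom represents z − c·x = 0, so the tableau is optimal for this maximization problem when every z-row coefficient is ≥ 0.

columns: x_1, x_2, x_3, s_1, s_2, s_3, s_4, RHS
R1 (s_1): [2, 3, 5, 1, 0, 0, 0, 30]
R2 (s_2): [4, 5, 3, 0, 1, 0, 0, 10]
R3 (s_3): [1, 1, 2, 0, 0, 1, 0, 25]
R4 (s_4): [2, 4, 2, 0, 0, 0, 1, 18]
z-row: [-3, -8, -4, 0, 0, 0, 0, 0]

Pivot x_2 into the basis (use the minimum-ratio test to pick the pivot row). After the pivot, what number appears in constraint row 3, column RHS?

Ratio test on column x_2 — row 1: 30/3 = 10; row 2: 10/5 = 2; row 3: 25/1 = 25; row 4: 18/4 = 9/2. Minimum is 2 at row 2 (s_2 leaves); pivot element 5.
Divide row 2 by 5; eliminate column x_2 from the other rows.
Row 3 update in column RHS: 25 − 1·2 = 23.

23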